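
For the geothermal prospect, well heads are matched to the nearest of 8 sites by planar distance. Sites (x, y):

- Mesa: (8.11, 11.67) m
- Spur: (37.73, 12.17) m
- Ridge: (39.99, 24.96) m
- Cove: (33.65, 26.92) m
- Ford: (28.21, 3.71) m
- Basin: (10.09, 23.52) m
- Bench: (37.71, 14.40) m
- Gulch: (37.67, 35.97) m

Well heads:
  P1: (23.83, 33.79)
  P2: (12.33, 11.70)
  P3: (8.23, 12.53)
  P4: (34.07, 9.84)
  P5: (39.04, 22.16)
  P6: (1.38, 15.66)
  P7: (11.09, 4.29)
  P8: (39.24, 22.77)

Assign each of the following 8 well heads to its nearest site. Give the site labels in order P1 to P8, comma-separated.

Cove, Mesa, Mesa, Spur, Ridge, Mesa, Mesa, Ridge

P1 → Cove (d²=143.63)
P2 → Mesa (d²=17.81)
P3 → Mesa (d²=0.75)
P4 → Spur (d²=18.82)
P5 → Ridge (d²=8.74)
P6 → Mesa (d²=61.21)
P7 → Mesa (d²=63.34)
P8 → Ridge (d²=5.36)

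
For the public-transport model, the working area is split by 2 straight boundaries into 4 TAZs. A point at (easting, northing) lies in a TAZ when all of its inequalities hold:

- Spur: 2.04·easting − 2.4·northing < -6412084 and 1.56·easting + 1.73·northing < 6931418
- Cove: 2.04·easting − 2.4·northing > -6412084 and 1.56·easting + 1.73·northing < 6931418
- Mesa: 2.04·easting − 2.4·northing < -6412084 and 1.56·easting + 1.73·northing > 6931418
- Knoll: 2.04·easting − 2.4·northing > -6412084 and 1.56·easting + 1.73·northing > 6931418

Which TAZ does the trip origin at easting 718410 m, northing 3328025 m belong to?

Spur

2.04·718410 − 2.4·3328025 = -6521703.600, which is < -6412084
1.56·718410 + 1.73·3328025 = 6878202.850, which is < 6931418
This sign pattern matches Spur.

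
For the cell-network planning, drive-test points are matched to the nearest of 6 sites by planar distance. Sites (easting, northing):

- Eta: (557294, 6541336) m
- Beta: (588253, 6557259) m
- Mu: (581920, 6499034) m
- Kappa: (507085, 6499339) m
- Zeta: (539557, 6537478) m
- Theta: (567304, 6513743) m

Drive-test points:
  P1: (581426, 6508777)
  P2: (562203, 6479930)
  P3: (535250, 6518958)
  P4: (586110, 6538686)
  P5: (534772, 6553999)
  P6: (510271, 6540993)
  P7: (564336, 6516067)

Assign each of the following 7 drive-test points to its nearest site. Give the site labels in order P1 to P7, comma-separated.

P1 → Mu (d²=95170085.00)
P2 → Mu (d²=753722905.00)
P3 → Zeta (d²=361540649.00)
P4 → Beta (d²=349548778.00)
P5 → Zeta (d²=295839666.00)
P6 → Zeta (d²=870025021.00)
P7 → Theta (d²=14210000.00)

Mu, Mu, Zeta, Beta, Zeta, Zeta, Theta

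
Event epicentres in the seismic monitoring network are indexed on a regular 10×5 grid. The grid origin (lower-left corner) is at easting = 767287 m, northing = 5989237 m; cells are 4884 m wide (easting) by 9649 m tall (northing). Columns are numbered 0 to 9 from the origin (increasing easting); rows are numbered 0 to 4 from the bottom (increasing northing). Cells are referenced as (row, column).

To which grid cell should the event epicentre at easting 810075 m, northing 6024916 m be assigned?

(3, 8)

Column index: ⌊(810075 − 767287) / 4884⌋ = ⌊8.761⌋ = 8
Row offset from origin: ⌊(6024916 − 5989237) / 9649⌋ = ⌊3.698⌋ = 3 → row 3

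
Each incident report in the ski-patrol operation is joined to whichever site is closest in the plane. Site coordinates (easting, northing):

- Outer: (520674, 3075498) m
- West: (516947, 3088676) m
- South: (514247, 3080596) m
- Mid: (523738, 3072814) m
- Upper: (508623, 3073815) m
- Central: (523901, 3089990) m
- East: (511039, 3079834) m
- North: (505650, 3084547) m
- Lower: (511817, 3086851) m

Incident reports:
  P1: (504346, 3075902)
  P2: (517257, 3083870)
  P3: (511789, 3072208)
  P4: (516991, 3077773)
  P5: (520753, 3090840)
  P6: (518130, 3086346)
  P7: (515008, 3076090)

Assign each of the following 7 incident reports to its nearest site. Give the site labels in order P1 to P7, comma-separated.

P1 → Upper (d²=22648298.00)
P2 → South (d²=19779176.00)
P3 → Upper (d²=12606005.00)
P4 → South (d²=15498865.00)
P5 → Central (d²=10632404.00)
P6 → West (d²=6828389.00)
P7 → South (d²=20883157.00)

Upper, South, Upper, South, Central, West, South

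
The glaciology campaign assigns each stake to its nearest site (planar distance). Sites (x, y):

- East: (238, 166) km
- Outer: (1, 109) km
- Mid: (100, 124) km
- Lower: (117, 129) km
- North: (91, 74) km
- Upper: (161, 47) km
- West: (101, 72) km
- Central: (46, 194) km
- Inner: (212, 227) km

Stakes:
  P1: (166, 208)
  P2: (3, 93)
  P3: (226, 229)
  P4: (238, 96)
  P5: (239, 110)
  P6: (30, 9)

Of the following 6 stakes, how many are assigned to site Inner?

2

P1 → Inner
P2 → Outer
P3 → Inner
P4 → East
P5 → East
P6 → North
2 of the 6 go to Inner.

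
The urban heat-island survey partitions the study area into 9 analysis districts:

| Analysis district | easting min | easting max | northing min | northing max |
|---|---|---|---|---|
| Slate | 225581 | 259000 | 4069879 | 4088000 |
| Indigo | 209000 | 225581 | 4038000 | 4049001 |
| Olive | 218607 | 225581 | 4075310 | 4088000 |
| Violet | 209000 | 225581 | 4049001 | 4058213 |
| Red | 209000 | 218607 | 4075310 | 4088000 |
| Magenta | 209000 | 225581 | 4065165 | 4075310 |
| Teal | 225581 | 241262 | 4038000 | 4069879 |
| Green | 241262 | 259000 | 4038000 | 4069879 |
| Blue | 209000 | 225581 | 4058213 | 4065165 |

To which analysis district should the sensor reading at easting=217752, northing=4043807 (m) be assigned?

Indigo

The point has easting = 217752 and northing = 4043807.
Only Indigo satisfies 209000 ≤ easting ≤ 225581 and 4038000 ≤ northing ≤ 4049001.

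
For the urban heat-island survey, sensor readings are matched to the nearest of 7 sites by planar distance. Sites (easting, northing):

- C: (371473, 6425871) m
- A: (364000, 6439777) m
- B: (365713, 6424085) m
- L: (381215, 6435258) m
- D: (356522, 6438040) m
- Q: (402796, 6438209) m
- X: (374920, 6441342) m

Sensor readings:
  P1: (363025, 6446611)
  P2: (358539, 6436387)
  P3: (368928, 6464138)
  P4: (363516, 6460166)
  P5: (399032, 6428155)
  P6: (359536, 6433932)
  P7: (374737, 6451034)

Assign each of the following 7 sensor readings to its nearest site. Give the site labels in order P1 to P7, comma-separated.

A, D, X, A, Q, D, X

P1 → A (d²=47654181.00)
P2 → D (d²=6800698.00)
P3 → X (d²=555561680.00)
P4 → A (d²=415945577.00)
P5 → Q (d²=115250612.00)
P6 → D (d²=25959860.00)
P7 → X (d²=93968353.00)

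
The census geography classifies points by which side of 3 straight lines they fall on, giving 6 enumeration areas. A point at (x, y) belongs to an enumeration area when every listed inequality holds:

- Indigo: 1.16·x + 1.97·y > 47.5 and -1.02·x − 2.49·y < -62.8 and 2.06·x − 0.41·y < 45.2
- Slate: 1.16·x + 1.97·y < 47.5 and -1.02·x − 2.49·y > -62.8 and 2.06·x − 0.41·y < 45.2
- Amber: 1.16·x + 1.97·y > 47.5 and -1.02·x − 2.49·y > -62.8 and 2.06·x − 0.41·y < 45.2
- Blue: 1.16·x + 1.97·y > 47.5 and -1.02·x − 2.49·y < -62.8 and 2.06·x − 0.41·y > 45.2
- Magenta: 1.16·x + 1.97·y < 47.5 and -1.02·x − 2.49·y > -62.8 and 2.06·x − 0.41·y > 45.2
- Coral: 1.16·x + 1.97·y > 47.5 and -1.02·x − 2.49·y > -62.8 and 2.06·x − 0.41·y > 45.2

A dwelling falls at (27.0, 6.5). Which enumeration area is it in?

Magenta

1.16·27.0 + 1.97·6.5 = 44.125, which is < 47.5
-1.02·27.0 − 2.49·6.5 = -43.725, which is > -62.8
2.06·27.0 − 0.41·6.5 = 52.955, which is > 45.2
This sign pattern matches Magenta.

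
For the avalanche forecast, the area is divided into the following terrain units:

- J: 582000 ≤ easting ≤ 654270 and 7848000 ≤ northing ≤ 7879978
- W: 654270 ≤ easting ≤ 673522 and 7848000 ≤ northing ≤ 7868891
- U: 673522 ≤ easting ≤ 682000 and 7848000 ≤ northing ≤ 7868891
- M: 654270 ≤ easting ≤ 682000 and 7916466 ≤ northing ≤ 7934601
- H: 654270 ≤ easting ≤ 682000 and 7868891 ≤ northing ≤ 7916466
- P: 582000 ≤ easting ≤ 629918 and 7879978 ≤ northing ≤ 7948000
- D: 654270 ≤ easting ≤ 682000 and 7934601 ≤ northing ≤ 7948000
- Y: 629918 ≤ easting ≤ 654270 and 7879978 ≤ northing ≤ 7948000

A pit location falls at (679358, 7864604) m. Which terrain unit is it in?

U

The point has easting = 679358 and northing = 7864604.
Only U satisfies 673522 ≤ easting ≤ 682000 and 7848000 ≤ northing ≤ 7868891.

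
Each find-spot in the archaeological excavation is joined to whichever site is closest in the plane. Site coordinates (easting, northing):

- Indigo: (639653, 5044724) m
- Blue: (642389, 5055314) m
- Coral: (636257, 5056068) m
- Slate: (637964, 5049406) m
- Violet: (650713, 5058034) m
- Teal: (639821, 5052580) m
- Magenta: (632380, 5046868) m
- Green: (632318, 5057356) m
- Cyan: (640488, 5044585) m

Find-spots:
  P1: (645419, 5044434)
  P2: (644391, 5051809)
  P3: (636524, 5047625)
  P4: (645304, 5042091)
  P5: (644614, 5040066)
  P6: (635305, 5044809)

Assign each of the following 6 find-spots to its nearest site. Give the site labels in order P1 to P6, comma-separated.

P1 → Cyan (d²=24337562.00)
P2 → Blue (d²=16293029.00)
P3 → Slate (d²=5245561.00)
P4 → Cyan (d²=29413892.00)
P5 → Cyan (d²=37445237.00)
P6 → Magenta (d²=12795106.00)

Cyan, Blue, Slate, Cyan, Cyan, Magenta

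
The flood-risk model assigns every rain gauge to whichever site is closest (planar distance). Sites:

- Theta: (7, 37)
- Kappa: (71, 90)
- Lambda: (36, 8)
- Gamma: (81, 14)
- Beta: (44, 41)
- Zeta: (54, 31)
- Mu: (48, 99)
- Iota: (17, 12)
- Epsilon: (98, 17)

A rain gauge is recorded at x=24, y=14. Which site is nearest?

Squared distances to each site:
Theta: 818.000; Kappa: 7985.000; Lambda: 180.000; Gamma: 3249.000; Beta: 1129.000; Zeta: 1189.000; Mu: 7801.000; Iota: 53.000; Epsilon: 5485.000.
Minimum at Iota.

Iota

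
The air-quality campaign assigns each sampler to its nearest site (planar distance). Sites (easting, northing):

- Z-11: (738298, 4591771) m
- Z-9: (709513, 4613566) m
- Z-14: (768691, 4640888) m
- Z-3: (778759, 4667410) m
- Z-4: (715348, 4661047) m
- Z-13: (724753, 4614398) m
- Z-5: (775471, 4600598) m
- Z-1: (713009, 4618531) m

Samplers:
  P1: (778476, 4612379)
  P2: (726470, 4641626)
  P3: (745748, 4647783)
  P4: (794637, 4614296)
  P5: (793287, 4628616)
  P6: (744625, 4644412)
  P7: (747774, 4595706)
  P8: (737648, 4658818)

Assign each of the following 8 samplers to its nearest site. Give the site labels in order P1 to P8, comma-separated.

Z-5, Z-4, Z-14, Z-5, Z-14, Z-14, Z-11, Z-4

P1 → Z-5 (d²=147821986.00)
P2 → Z-4 (d²=500874125.00)
P3 → Z-14 (d²=573922274.00)
P4 → Z-5 (d²=554970760.00)
P5 → Z-14 (d²=755565200.00)
P6 → Z-14 (d²=591590932.00)
P7 → Z-11 (d²=105278801.00)
P8 → Z-4 (d²=502258441.00)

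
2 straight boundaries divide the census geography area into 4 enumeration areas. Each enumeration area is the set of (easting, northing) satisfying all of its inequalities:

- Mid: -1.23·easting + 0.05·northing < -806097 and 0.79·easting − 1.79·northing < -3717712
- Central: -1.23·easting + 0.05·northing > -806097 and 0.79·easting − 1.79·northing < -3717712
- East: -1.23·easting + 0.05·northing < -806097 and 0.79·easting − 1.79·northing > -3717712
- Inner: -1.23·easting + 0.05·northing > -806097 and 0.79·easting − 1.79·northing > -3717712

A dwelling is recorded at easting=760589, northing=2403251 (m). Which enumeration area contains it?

-1.23·760589 + 0.05·2403251 = -815361.920, which is < -806097
0.79·760589 − 1.79·2403251 = -3700953.980, which is > -3717712
This sign pattern matches East.

East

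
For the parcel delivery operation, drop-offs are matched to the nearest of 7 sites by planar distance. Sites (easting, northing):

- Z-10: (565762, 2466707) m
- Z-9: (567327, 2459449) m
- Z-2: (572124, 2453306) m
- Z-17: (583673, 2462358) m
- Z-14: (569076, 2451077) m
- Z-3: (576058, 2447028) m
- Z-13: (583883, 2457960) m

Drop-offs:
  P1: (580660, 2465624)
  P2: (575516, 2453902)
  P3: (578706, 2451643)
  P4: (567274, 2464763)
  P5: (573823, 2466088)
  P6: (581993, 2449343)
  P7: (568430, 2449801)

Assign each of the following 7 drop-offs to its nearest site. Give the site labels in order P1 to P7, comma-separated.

P1 → Z-17 (d²=19744925.00)
P2 → Z-2 (d²=11860880.00)
P3 → Z-3 (d²=28310129.00)
P4 → Z-10 (d²=6065280.00)
P5 → Z-10 (d²=65362882.00)
P6 → Z-3 (d²=40583450.00)
P7 → Z-14 (d²=2045492.00)

Z-17, Z-2, Z-3, Z-10, Z-10, Z-3, Z-14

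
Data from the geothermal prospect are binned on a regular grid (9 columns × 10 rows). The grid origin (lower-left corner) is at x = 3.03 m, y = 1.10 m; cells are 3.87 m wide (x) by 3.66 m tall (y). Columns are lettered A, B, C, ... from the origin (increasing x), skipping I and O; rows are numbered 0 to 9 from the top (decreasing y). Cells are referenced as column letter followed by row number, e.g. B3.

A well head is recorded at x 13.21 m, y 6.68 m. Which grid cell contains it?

Column index: ⌊(13.21 − 3.03) / 3.87⌋ = ⌊2.630⌋ = 2 → column C
Row offset from origin: ⌊(6.68 − 1.10) / 3.66⌋ = ⌊1.525⌋ = 1 → row 8 (counted from top)

C8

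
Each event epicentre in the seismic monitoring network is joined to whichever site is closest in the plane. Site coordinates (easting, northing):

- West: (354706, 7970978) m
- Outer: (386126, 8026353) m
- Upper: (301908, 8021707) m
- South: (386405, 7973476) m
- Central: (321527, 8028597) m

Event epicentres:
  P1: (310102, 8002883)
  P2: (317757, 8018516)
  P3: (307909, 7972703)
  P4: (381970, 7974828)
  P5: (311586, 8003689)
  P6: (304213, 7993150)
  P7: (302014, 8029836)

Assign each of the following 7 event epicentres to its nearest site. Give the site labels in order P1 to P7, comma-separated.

Upper, Central, West, South, Upper, Upper, Upper

P1 → Upper (d²=421484612.00)
P2 → Central (d²=115839461.00)
P3 → West (d²=2192934834.00)
P4 → South (d²=21497129.00)
P5 → Upper (d²=418312008.00)
P6 → Upper (d²=820815274.00)
P7 → Upper (d²=66091877.00)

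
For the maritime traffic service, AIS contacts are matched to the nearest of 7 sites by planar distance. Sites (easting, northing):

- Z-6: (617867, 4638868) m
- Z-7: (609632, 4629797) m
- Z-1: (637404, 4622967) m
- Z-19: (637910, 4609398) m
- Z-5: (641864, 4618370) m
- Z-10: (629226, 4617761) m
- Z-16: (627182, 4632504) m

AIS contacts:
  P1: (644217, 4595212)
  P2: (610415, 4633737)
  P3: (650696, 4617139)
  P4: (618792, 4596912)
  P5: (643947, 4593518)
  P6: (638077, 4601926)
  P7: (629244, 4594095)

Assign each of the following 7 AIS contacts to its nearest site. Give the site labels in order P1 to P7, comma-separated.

P1 → Z-19 (d²=241020845.00)
P2 → Z-7 (d²=16136689.00)
P3 → Z-5 (d²=79519585.00)
P4 → Z-19 (d²=521398120.00)
P5 → Z-19 (d²=288619769.00)
P6 → Z-19 (d²=55858673.00)
P7 → Z-19 (d²=309281365.00)

Z-19, Z-7, Z-5, Z-19, Z-19, Z-19, Z-19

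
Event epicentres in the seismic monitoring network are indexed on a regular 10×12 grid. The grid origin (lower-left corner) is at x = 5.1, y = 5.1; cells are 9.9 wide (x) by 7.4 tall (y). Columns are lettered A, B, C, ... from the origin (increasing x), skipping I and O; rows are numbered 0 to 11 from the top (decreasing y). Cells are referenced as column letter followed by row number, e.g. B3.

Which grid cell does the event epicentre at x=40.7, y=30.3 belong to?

D8

Column index: ⌊(40.7 − 5.1) / 9.9⌋ = ⌊3.596⌋ = 3 → column D
Row offset from origin: ⌊(30.3 − 5.1) / 7.4⌋ = ⌊3.405⌋ = 3 → row 8 (counted from top)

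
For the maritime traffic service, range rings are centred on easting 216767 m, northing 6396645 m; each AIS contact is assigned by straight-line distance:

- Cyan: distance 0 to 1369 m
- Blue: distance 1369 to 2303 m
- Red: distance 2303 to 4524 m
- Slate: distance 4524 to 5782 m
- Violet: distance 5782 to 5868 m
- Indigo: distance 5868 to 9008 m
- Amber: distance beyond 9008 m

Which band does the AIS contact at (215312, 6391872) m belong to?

Slate

Distance = √((215312−216767)² + (6391872−6396645)²) = √(2117025.000 + 22781529.000) = 4989.845 m.
4524 ≤ 4989.845 < 5782 → Slate.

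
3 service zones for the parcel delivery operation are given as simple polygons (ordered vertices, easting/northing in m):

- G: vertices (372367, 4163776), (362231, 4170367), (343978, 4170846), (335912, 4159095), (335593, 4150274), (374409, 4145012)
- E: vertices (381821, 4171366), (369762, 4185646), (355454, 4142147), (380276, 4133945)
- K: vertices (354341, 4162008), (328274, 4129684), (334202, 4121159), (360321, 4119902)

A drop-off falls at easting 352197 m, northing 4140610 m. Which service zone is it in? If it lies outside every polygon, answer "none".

K

Cast a ray rightward from (352197, 4140610). For each polygon, the edges (by vertex number in listed order) whose endpoints lie on opposite sides of northing = 4140610, where each meets that height, and whether that is right or left of the point:
G: no edge straddles that height → 0 crossings.
E: 3–4 at easting≈360105.5 (right), 4–1 at easting≈380551.2 (right) → 2 crossings.
K: 1–2 at easting≈337085.0 (left), 4–1 at easting≈357380.0 (right) → 1 crossing.
Only K has an odd count, so the point is inside K.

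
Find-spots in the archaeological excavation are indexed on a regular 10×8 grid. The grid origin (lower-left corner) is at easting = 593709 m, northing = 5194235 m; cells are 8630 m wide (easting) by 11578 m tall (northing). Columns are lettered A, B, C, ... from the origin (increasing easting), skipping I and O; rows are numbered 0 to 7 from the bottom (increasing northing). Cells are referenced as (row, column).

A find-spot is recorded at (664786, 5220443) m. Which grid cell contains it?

Column index: ⌊(664786 − 593709) / 8630⌋ = ⌊8.236⌋ = 8 → column J
Row offset from origin: ⌊(5220443 − 5194235) / 11578⌋ = ⌊2.264⌋ = 2 → row 2

(2, J)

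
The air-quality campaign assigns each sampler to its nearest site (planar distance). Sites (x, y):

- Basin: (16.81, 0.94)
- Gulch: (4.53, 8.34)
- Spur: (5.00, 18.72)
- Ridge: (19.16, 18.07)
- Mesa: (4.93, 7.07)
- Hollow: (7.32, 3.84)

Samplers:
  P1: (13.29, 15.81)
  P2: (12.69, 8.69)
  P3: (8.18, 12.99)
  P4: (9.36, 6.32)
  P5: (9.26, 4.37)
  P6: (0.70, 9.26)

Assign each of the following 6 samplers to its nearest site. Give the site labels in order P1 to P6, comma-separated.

Ridge, Hollow, Gulch, Hollow, Hollow, Gulch

P1 → Ridge (d²=39.56)
P2 → Hollow (d²=52.36)
P3 → Gulch (d²=34.95)
P4 → Hollow (d²=10.31)
P5 → Hollow (d²=4.04)
P6 → Gulch (d²=15.52)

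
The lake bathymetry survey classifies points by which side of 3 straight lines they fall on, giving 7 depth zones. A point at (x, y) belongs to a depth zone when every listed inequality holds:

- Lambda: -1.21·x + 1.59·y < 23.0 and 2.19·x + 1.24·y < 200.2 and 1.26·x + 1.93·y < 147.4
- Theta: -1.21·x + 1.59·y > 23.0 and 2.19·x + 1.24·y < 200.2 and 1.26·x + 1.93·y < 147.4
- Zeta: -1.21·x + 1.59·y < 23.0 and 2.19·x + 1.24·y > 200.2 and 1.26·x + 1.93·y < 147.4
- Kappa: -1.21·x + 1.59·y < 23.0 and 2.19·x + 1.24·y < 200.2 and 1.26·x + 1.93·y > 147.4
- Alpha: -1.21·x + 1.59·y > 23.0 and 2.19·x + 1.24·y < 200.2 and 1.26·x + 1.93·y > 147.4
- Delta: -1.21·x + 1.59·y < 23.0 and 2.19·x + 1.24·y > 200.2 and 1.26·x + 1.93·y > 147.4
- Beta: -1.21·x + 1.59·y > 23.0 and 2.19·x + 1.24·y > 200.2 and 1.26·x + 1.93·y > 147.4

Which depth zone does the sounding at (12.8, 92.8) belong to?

Alpha

-1.21·12.8 + 1.59·92.8 = 132.064, which is > 23.0
2.19·12.8 + 1.24·92.8 = 143.104, which is < 200.2
1.26·12.8 + 1.93·92.8 = 195.232, which is > 147.4
This sign pattern matches Alpha.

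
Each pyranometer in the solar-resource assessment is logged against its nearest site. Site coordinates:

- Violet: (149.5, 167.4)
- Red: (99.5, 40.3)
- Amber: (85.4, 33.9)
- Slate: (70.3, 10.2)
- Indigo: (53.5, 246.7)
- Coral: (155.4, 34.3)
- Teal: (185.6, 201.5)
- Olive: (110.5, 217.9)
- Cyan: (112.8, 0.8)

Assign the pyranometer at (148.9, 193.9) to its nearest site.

Violet

Squared distances to each site:
Violet: 702.610; Red: 26033.320; Amber: 29632.250; Slate: 39923.650; Indigo: 11889.000; Coral: 25514.410; Teal: 1404.650; Olive: 2050.560; Cyan: 38590.820.
Minimum at Violet.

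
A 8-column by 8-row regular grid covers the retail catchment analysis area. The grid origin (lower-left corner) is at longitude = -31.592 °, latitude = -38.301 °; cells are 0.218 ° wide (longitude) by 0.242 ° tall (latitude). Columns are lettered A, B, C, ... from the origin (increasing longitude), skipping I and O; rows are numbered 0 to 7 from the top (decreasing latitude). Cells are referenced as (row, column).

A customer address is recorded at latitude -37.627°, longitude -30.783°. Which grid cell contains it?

(5, D)

Column index: ⌊(-30.783 − -31.592) / 0.218⌋ = ⌊3.711⌋ = 3 → column D
Row offset from origin: ⌊(-37.627 − -38.301) / 0.242⌋ = ⌊2.785⌋ = 2 → row 5 (counted from top)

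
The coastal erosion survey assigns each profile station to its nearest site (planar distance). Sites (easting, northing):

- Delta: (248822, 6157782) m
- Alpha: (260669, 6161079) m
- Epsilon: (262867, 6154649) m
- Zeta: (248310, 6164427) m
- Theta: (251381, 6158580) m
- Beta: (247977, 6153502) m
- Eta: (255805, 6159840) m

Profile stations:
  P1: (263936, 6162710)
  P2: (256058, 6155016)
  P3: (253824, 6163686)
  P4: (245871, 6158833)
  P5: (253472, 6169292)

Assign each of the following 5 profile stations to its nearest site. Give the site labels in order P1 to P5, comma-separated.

P1 → Alpha (d²=13333450.00)
P2 → Eta (d²=23334985.00)
P3 → Eta (d²=18716077.00)
P4 → Delta (d²=9813002.00)
P5 → Zeta (d²=50314469.00)

Alpha, Eta, Eta, Delta, Zeta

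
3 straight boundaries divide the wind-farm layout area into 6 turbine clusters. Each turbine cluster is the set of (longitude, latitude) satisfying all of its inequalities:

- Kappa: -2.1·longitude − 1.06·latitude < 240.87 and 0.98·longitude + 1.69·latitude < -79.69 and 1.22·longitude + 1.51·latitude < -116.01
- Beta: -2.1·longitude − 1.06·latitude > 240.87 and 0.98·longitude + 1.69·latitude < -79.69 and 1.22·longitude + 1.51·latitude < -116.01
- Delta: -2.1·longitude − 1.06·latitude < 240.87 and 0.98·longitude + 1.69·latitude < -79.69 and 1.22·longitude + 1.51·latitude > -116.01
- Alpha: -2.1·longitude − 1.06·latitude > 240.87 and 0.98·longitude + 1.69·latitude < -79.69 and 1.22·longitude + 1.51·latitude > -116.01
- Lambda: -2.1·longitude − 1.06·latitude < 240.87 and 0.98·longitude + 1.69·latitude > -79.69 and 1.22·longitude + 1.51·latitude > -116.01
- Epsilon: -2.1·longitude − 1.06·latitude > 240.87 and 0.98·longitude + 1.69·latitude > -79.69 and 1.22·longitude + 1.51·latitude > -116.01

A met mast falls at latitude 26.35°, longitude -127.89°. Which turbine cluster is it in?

-2.1·-127.89 − 1.06·26.35 = 240.638, which is < 240.87
0.98·-127.89 + 1.69·26.35 = -80.801, which is < -79.69
1.22·-127.89 + 1.51·26.35 = -116.237, which is < -116.01
This sign pattern matches Kappa.

Kappa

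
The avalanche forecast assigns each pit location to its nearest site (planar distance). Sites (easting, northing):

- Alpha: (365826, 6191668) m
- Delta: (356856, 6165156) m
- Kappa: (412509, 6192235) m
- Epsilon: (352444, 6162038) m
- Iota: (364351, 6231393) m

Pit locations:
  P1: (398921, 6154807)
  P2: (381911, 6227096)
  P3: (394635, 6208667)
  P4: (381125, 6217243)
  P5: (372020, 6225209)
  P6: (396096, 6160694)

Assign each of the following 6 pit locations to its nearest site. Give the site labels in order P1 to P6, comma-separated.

Kappa, Iota, Kappa, Iota, Iota, Kappa

P1 → Kappa (d²=1585488928.00)
P2 → Iota (d²=326817809.00)
P3 → Kappa (d²=589490500.00)
P4 → Iota (d²=481589576.00)
P5 → Iota (d²=97055417.00)
P6 → Kappa (d²=1264221250.00)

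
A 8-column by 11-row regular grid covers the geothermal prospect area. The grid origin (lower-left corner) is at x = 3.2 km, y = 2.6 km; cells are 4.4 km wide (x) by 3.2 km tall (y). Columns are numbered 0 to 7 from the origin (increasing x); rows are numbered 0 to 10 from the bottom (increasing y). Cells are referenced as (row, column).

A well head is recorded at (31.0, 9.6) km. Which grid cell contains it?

(2, 6)

Column index: ⌊(31.0 − 3.2) / 4.4⌋ = ⌊6.318⌋ = 6
Row offset from origin: ⌊(9.6 − 2.6) / 3.2⌋ = ⌊2.188⌋ = 2 → row 2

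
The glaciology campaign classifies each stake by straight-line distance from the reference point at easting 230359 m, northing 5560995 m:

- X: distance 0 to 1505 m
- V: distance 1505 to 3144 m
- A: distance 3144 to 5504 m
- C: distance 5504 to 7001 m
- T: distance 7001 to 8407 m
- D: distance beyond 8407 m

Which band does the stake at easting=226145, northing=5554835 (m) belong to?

T

Distance = √((226145−230359)² + (5554835−5560995)²) = √(17757796.000 + 37945600.000) = 7463.471 m.
7001 ≤ 7463.471 < 8407 → T.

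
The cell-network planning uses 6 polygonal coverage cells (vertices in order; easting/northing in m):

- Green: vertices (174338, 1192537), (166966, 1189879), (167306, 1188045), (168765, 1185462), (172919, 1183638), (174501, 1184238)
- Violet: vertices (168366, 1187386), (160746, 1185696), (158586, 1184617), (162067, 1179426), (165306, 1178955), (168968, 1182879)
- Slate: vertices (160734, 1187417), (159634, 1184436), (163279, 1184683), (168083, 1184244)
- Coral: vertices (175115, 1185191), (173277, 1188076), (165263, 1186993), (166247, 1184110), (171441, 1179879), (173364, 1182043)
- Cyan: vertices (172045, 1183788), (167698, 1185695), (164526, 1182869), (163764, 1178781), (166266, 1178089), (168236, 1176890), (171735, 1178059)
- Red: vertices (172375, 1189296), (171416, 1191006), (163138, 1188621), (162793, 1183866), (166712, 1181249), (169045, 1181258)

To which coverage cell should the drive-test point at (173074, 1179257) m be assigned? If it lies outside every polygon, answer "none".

none

Cast a ray rightward from (173074, 1179257). For each polygon, the edges (by vertex number in listed order) whose endpoints lie on opposite sides of northing = 1179257, where each meets that height, and whether that is right or left of the point:
Green: no edge straddles that height → 0 crossings.
Violet: 4–5 at easting≈163229.2 (left), 5–6 at easting≈165587.8 (left) → 0 crossings.
Slate: no edge straddles that height → 0 crossings.
Coral: no edge straddles that height → 0 crossings.
Cyan: 3–4 at easting≈163852.7 (left), 7–1 at easting≈171799.8 (left) → 0 crossings.
Red: no edge straddles that height → 0 crossings.
All counts are even, so the point lies outside every listed polygon.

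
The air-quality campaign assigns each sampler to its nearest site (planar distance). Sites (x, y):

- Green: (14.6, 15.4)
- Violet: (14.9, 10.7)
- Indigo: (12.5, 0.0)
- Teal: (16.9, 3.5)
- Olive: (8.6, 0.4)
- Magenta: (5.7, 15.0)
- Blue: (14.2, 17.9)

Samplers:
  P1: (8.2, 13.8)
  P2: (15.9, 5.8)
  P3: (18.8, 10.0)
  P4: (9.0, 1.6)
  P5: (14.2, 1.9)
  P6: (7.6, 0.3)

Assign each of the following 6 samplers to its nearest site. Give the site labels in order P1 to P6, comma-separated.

P1 → Magenta (d²=7.69)
P2 → Teal (d²=6.29)
P3 → Violet (d²=15.70)
P4 → Olive (d²=1.60)
P5 → Indigo (d²=6.50)
P6 → Olive (d²=1.01)

Magenta, Teal, Violet, Olive, Indigo, Olive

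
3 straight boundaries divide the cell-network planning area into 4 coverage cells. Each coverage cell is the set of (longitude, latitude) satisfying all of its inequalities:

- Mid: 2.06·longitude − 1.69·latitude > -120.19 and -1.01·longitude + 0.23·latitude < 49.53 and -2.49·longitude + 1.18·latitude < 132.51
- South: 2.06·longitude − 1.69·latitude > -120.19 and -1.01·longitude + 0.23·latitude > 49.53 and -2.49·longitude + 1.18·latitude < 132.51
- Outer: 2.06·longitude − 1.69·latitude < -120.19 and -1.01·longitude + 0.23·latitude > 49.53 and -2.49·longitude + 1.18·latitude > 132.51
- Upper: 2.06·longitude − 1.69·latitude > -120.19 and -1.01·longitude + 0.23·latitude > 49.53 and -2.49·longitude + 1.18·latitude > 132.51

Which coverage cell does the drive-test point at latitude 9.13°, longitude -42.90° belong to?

Mid

2.06·-42.90 − 1.69·9.13 = -103.804, which is > -120.19
-1.01·-42.90 + 0.23·9.13 = 45.429, which is < 49.53
-2.49·-42.90 + 1.18·9.13 = 117.594, which is < 132.51
This sign pattern matches Mid.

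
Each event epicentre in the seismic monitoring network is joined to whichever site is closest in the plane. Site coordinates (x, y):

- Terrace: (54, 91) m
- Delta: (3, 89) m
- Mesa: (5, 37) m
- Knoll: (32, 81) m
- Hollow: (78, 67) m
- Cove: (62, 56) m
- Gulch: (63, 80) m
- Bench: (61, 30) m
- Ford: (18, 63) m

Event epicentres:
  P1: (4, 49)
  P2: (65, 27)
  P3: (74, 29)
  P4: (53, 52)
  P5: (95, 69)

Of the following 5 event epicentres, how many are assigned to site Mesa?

P1 → Mesa
P2 → Bench
P3 → Bench
P4 → Cove
P5 → Hollow
1 of the 5 goes to Mesa.

1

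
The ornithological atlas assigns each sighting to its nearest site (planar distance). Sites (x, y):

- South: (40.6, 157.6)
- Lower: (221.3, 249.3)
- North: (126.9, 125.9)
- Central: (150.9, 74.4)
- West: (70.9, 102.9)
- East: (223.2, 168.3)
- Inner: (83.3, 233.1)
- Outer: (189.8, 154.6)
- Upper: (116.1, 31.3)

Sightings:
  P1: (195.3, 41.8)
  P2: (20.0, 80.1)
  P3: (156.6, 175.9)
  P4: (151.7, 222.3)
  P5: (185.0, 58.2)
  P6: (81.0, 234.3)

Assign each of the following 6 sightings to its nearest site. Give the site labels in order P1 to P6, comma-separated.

P1 → Central (d²=3034.12)
P2 → West (d²=3110.65)
P3 → Outer (d²=1555.93)
P4 → Inner (d²=4795.20)
P5 → Central (d²=1425.25)
P6 → Inner (d²=6.73)

Central, West, Outer, Inner, Central, Inner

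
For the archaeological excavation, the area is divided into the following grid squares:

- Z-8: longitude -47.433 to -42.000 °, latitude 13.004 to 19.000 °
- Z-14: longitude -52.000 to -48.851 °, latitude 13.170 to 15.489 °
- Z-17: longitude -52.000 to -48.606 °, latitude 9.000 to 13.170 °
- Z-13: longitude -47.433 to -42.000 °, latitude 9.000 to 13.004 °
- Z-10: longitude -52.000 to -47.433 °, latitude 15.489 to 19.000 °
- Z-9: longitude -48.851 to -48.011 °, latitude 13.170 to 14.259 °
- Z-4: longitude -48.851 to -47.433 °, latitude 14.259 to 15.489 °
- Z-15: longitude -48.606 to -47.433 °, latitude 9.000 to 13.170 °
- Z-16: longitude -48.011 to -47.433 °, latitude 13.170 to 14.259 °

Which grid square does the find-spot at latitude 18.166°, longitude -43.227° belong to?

Z-8

The point has longitude = -43.227 and latitude = 18.166.
Only Z-8 satisfies -47.433 ≤ longitude ≤ -42.000 and 13.004 ≤ latitude ≤ 19.000.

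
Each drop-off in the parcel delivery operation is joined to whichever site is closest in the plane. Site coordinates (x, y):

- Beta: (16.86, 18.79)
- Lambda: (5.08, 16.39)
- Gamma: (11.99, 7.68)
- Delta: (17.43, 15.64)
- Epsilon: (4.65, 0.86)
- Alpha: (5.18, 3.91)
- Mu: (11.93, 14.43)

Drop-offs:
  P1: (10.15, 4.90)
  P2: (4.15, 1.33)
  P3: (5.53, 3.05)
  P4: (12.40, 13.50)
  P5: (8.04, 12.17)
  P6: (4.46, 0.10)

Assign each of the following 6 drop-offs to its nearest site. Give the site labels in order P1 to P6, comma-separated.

P1 → Gamma (d²=11.11)
P2 → Epsilon (d²=0.47)
P3 → Alpha (d²=0.86)
P4 → Mu (d²=1.09)
P5 → Mu (d²=20.24)
P6 → Epsilon (d²=0.61)

Gamma, Epsilon, Alpha, Mu, Mu, Epsilon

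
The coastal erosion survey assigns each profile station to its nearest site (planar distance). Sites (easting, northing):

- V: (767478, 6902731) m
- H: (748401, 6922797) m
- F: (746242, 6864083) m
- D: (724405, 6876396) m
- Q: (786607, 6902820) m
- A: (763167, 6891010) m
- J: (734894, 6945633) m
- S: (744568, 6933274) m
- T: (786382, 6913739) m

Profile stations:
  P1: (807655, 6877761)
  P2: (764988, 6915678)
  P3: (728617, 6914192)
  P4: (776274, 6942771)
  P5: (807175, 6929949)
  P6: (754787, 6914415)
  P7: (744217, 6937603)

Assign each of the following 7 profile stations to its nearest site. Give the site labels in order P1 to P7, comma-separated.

P1 → Q (d²=1070971785.00)
P2 → V (d²=173824909.00)
P3 → H (d²=465452681.00)
P4 → T (d²=945028688.00)
P5 → T (d²=695112949.00)
P6 → H (d²=111038920.00)
P7 → S (d²=18863442.00)

Q, V, H, T, T, H, S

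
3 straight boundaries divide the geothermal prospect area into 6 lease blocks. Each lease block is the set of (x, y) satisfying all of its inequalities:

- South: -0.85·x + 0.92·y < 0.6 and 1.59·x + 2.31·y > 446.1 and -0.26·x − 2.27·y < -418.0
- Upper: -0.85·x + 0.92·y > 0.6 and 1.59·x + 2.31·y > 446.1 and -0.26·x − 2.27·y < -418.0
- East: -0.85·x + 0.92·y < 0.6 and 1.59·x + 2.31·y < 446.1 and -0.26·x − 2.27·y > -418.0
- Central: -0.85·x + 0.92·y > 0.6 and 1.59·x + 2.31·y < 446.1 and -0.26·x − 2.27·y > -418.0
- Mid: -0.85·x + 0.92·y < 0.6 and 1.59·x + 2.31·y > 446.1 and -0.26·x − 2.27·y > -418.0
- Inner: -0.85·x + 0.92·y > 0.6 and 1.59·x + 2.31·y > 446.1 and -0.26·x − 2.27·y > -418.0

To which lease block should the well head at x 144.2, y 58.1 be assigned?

East

-0.85·144.2 + 0.92·58.1 = -69.118, which is < 0.6
1.59·144.2 + 2.31·58.1 = 363.489, which is < 446.1
-0.26·144.2 − 2.27·58.1 = -169.379, which is > -418.0
This sign pattern matches East.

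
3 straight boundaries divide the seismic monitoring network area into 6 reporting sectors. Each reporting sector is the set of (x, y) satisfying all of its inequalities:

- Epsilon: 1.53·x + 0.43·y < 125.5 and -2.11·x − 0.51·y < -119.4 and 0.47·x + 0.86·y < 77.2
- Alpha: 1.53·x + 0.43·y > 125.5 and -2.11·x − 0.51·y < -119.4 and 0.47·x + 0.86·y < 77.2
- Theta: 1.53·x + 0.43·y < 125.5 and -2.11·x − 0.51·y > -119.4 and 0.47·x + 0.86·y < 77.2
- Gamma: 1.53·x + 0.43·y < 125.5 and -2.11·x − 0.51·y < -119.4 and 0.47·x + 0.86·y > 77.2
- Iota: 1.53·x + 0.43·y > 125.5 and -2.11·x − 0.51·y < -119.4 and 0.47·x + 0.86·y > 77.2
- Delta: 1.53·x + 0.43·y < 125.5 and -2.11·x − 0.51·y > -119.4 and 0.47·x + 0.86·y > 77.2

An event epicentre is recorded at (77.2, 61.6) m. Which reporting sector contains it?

1.53·77.2 + 0.43·61.6 = 144.604, which is > 125.5
-2.11·77.2 − 0.51·61.6 = -194.308, which is < -119.4
0.47·77.2 + 0.86·61.6 = 89.260, which is > 77.2
This sign pattern matches Iota.

Iota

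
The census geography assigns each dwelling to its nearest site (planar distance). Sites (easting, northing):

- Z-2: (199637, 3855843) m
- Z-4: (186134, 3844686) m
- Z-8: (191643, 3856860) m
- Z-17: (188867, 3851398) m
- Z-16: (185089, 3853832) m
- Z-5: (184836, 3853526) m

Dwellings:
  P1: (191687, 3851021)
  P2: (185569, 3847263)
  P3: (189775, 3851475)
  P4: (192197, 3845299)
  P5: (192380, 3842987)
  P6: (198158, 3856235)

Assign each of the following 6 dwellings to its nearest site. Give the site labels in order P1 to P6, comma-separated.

P1 → Z-17 (d²=8094529.00)
P2 → Z-4 (d²=6960154.00)
P3 → Z-17 (d²=830393.00)
P4 → Z-4 (d²=37135738.00)
P5 → Z-4 (d²=41899117.00)
P6 → Z-2 (d²=2341105.00)

Z-17, Z-4, Z-17, Z-4, Z-4, Z-2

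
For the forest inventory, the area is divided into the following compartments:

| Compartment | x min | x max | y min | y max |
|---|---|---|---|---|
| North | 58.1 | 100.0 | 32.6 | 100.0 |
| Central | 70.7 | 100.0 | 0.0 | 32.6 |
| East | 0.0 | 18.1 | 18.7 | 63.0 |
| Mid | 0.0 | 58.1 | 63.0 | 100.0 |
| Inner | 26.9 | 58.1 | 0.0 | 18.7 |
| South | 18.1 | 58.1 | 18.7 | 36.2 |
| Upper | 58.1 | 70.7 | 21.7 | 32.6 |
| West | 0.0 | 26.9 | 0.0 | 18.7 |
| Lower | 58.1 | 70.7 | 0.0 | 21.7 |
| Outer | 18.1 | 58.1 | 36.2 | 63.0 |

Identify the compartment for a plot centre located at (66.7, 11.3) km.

Lower

The point has x = 66.7 and y = 11.3.
Only Lower satisfies 58.1 ≤ x ≤ 70.7 and 0.0 ≤ y ≤ 21.7.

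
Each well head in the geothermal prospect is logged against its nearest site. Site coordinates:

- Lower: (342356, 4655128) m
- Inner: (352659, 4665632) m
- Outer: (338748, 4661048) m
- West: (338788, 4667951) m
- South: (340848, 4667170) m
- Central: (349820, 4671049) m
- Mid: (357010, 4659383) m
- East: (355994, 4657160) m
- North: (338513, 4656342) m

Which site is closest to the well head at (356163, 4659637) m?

Squared distances to each site:
Lower: 210964330.000; Inner: 48218041.000; Outer: 305273146.000; West: 371013221.000; South: 291295314.000; Central: 170467393.000; Mid: 781925.000; East: 6164090.000; North: 322379525.000.
Minimum at Mid.

Mid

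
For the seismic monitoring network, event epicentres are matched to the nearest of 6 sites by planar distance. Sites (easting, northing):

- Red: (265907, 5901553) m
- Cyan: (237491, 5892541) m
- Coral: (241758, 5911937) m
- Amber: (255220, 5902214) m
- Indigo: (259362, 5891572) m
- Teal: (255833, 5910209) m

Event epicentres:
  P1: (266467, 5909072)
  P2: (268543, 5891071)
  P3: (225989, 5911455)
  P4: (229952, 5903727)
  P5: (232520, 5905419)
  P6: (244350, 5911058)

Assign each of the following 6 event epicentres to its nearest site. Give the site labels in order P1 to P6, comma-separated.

Red, Indigo, Coral, Cyan, Coral, Coral

P1 → Red (d²=56848961.00)
P2 → Indigo (d²=84541762.00)
P3 → Coral (d²=248893685.00)
P4 → Cyan (d²=181963117.00)
P5 → Coral (d²=127824968.00)
P6 → Coral (d²=7491105.00)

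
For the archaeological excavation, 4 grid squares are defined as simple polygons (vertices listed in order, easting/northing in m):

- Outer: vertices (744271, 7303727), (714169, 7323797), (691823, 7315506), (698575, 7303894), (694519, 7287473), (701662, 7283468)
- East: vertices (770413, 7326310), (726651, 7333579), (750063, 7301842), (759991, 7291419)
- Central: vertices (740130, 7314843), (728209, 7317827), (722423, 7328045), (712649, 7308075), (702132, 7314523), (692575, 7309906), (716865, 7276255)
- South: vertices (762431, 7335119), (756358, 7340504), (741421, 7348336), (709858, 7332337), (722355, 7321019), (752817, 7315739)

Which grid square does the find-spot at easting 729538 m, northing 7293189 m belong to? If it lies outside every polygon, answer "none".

none

Cast a ray rightward from (729538, 7293189). For each polygon, the edges (by vertex number in listed order) whose endpoints lie on opposite sides of northing = 7293189, where each meets that height, and whether that is right or left of the point:
Outer: 4–5 at easting≈695930.9 (left), 6–1 at easting≈722107.3 (left) → 0 crossings.
East: 3–4 at easting≈758305.1 (right), 4–1 at easting≈760519.7 (right) → 2 crossings.
Central: 6–7 at easting≈704641.7 (left), 7–1 at easting≈727074.6 (left) → 0 crossings.
South: no edge straddles that height → 0 crossings.
All counts are even, so the point lies outside every listed polygon.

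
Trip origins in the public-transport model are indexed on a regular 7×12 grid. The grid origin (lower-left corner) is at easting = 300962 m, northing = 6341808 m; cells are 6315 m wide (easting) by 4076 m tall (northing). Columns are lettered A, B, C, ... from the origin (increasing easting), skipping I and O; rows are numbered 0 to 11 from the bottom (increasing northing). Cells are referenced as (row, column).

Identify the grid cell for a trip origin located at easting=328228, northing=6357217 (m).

Column index: ⌊(328228 − 300962) / 6315⌋ = ⌊4.318⌋ = 4 → column E
Row offset from origin: ⌊(6357217 − 6341808) / 4076⌋ = ⌊3.780⌋ = 3 → row 3

(3, E)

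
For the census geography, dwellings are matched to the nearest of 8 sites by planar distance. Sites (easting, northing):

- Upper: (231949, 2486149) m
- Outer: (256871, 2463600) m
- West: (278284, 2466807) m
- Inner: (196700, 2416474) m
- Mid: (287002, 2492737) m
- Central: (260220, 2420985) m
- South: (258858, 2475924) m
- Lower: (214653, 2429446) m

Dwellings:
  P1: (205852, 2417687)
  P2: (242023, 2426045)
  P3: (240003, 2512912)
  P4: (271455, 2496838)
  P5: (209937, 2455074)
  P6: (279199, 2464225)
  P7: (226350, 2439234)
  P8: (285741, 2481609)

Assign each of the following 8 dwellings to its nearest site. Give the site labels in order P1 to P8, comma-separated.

P1 → Inner (d²=85230473.00)
P2 → Central (d²=356734409.00)
P3 → Upper (d²=781125085.00)
P4 → Mid (d²=258527410.00)
P5 → Lower (d²=679035040.00)
P6 → West (d²=7503949.00)
P7 → Lower (d²=232624753.00)
P8 → Mid (d²=125422505.00)

Inner, Central, Upper, Mid, Lower, West, Lower, Mid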